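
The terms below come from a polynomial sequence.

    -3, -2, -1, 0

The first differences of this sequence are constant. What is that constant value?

1

Δ: 1, 1, 1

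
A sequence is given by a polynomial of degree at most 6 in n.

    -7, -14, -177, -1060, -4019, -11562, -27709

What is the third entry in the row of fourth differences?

-1512

D1: -7, -163, -883, -2959, -7543, -16147
D2: -156, -720, -2076, -4584, -8604
D3: -564, -1356, -2508, -4020
D4: -792, -1152, -1512
D5: -360, -360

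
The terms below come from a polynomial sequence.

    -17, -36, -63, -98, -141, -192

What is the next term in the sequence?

-251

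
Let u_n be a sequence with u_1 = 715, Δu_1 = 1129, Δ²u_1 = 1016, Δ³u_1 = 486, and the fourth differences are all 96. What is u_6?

21860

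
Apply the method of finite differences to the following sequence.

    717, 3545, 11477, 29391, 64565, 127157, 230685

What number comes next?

First differences: 2828 , 7932 , 17914 , 35174 , 62592 , 103528
Second differences: 5104 , 9982 , 17260 , 27418 , 40936
Third differences: 4878 , 7278 , 10158 , 13518
Fourth differences: 2400 , 2880 , 3360
Fifth differences: 480 , 480
The fifth differences are constant (480).
3360 + 480 = 3840;  13518 + 3840 = 17358;  40936 + 17358 = 58294;  103528 + 58294 = 161822;  230685 + 161822 = 392507

392507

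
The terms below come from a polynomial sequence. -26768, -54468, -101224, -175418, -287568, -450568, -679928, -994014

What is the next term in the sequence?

-1414288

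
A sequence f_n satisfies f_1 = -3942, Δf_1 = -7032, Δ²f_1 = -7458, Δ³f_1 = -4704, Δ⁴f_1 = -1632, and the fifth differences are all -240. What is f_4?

Build the table forward from the leading diagonal:
Fifth differences: -240, -240, -240, -240
Fourth differences: -1632, -1872, -2112, -2352
Third differences: -4704, -6336, -8208, -10320
Second differences: -7458, -12162, -18498, -26706
First differences: -7032, -14490, -26652, -45150
f: -3942, -10974, -25464, -52116

-52116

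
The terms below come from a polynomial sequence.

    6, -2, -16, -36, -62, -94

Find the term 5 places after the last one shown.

-344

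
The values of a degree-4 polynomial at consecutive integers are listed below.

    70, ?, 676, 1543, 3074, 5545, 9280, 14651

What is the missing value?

Using the last 6 terms:
Δ: 867  1531  2471  3735  5371
Δ²: 664  940  1264  1636
Δ³: 276  324  372
Δ⁴: 48  48
Constant fourth difference = 48.
Extend backward: 276 − 48 = 228;  664 − 228 = 436;  867 − 436 = 431;  676 − 431 = 245

245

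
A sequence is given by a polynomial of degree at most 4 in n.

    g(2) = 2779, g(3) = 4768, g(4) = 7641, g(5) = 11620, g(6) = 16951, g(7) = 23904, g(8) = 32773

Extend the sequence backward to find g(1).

1476

D1: 1989  2873  3979  5331  6953  8869
D2: 884  1106  1352  1622  1916
D3: 222  246  270  294
D4: 24  24  24
The fourth differences are constant at 24.
Work back: 222 − 24 = 198;  884 − 198 = 686;  1989 − 686 = 1303;  2779 − 1303 = 1476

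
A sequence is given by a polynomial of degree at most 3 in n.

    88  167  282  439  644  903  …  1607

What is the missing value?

1222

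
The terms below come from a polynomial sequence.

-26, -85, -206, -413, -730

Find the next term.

-1181

-59, -121, -207, -317
-62, -86, -110
-24, -24
Third differences constant at -24.
-110 − 24 = -134;  -317 − 134 = -451;  -730 − 451 = -1181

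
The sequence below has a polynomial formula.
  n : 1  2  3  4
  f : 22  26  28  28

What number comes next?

26

First differences: 4, 2, 0
Second differences: -2, -2
Second differences constant at -2.
0 − 2 = -2;  28 − 2 = 26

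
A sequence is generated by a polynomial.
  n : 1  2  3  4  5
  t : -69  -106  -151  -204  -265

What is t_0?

-40

-37, -45, -53, -61
-8, -8, -8
The second differences are constant at -8.
Work back: -37 + 8 = -29;  -69 + 29 = -40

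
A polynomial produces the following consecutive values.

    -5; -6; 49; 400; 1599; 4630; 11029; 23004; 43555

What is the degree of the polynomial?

5

Δ: -1, 55, 351, 1199, 3031, 6399, 11975, 20551
Δ²: 56, 296, 848, 1832, 3368, 5576, 8576
Δ³: 240, 552, 984, 1536, 2208, 3000
Δ⁴: 312, 432, 552, 672, 792
Δ⁵: 120, 120, 120, 120
The fifth differences are constant, so the polynomial has degree 5.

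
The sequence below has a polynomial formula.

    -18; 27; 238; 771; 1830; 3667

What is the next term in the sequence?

6582

45  211  533  1059  1837
166  322  526  778
156  204  252
48  48
Constant fourth difference = 48, so extend:
252 + 48 = 300;  778 + 300 = 1078;  1837 + 1078 = 2915;  3667 + 2915 = 6582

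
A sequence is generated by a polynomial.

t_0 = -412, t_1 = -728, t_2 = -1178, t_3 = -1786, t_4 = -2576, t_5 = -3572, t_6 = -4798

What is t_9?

-316 , -450 , -608 , -790 , -996 , -1226
-134 , -158 , -182 , -206 , -230
-24 , -24 , -24 , -24
Constant third difference = -24, so extend:
-230 − 24 = -254;  -1226 − 254 = -1480;  -4798 − 1480 = -6278
-254 − 24 = -278;  -1480 − 278 = -1758;  -6278 − 1758 = -8036
-278 − 24 = -302;  -1758 − 302 = -2060;  -8036 − 2060 = -10096

-10096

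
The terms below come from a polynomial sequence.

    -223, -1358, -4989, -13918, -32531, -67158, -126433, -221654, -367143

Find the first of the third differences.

-2802

Δ: -1135, -3631, -8929, -18613, -34627, -59275, -95221, -145489
Δ²: -2496, -5298, -9684, -16014, -24648, -35946, -50268
Δ³: -2802, -4386, -6330, -8634, -11298, -14322
Δ⁴: -1584, -1944, -2304, -2664, -3024
Δ⁵: -360, -360, -360, -360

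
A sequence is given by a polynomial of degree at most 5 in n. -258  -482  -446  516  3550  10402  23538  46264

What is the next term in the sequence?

-224  36  962  3034  6852  13136  22726
260  926  2072  3818  6284  9590
666  1146  1746  2466  3306
480  600  720  840
120  120  120
Fifth differences constant at 120.
840 + 120 = 960;  3306 + 960 = 4266;  9590 + 4266 = 13856;  22726 + 13856 = 36582;  46264 + 36582 = 82846

82846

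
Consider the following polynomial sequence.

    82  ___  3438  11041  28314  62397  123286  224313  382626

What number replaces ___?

741

Using the last 7 terms:
Δ: 7603, 17273, 34083, 60889, 101027, 158313
Δ²: 9670, 16810, 26806, 40138, 57286
Δ³: 7140, 9996, 13332, 17148
Δ⁴: 2856, 3336, 3816
Δ⁵: 480, 480
Constant fifth difference = 480.
Extend backward: 2856 − 480 = 2376;  7140 − 2376 = 4764;  9670 − 4764 = 4906;  7603 − 4906 = 2697;  3438 − 2697 = 741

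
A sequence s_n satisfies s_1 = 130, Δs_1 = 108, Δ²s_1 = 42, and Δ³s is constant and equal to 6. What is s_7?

1528

Build the table forward from the leading diagonal:
D3: 6, 6, 6, 6, 6, 6, 6
D2: 42, 48, 54, 60, 66, 72, 78
D1: 108, 150, 198, 252, 312, 378, 450
s: 130, 238, 388, 586, 838, 1150, 1528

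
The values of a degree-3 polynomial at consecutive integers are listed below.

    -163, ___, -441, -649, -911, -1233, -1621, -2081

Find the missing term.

Using the last 6 terms:
-208, -262, -322, -388, -460
-54, -60, -66, -72
-6, -6, -6
Constant third difference = -6.
Extend backward: -54 + 6 = -48;  -208 + 48 = -160;  -441 + 160 = -281

-281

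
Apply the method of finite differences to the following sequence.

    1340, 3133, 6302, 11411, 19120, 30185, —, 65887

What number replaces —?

45458

Using the first 6 terms:
D1: 1793  3169  5109  7709  11065
D2: 1376  1940  2600  3356
D3: 564  660  756
D4: 96  96
Constant fourth difference = 96.
Extend forward: 756 + 96 = 852;  3356 + 852 = 4208;  11065 + 4208 = 15273;  30185 + 15273 = 45458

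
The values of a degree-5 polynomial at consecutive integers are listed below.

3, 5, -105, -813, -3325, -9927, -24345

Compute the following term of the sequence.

D1: 2 , -110 , -708 , -2512 , -6602 , -14418
D2: -112 , -598 , -1804 , -4090 , -7816
D3: -486 , -1206 , -2286 , -3726
D4: -720 , -1080 , -1440
D5: -360 , -360
Constant fifth difference = -360, so extend:
-1440 − 360 = -1800;  -3726 − 1800 = -5526;  -7816 − 5526 = -13342;  -14418 − 13342 = -27760;  -24345 − 27760 = -52105

-52105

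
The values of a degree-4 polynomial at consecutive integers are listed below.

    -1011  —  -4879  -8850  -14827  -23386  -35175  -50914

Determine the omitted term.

-2410

Using the last 6 terms:
-3971  -5977  -8559  -11789  -15739
-2006  -2582  -3230  -3950
-576  -648  -720
-72  -72
Constant fourth difference = -72.
Extend backward: -576 + 72 = -504;  -2006 + 504 = -1502;  -3971 + 1502 = -2469;  -4879 + 2469 = -2410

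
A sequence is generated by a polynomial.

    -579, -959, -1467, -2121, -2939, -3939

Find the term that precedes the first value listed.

-309

D1: -380  -508  -654  -818  -1000
D2: -128  -146  -164  -182
D3: -18  -18  -18
The third differences are constant at -18.
Work back: -128 + 18 = -110;  -380 + 110 = -270;  -579 + 270 = -309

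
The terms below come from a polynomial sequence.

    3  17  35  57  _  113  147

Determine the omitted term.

Using the first 4 terms:
D1: 14, 18, 22
D2: 4, 4
Constant second difference = 4.
Extend forward: 22 + 4 = 26;  57 + 26 = 83

83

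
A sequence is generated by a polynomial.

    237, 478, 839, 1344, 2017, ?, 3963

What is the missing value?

2882

Using the first 5 terms:
D1: 241, 361, 505, 673
D2: 120, 144, 168
D3: 24, 24
Constant third difference = 24.
Extend forward: 168 + 24 = 192;  673 + 192 = 865;  2017 + 865 = 2882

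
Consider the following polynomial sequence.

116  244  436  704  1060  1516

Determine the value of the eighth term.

First differences: 128, 192, 268, 356, 456
Second differences: 64, 76, 88, 100
Third differences: 12, 12, 12
Constant third difference = 12, so extend:
100 + 12 = 112;  456 + 112 = 568;  1516 + 568 = 2084
112 + 12 = 124;  568 + 124 = 692;  2084 + 692 = 2776

2776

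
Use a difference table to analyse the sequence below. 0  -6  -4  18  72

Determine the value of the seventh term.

324

D1: -6  2  22  54
D2: 8  20  32
D3: 12  12
Constant third difference = 12, so extend:
32 + 12 = 44;  54 + 44 = 98;  72 + 98 = 170
44 + 12 = 56;  98 + 56 = 154;  170 + 154 = 324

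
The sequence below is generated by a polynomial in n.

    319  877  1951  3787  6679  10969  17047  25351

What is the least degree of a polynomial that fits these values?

4

Δ: 558, 1074, 1836, 2892, 4290, 6078, 8304
Δ²: 516, 762, 1056, 1398, 1788, 2226
Δ³: 246, 294, 342, 390, 438
Δ⁴: 48, 48, 48, 48
The fourth differences are constant, so the polynomial has degree 4.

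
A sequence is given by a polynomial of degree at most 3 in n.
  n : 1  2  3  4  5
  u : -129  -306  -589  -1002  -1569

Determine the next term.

D1: -177 , -283 , -413 , -567
D2: -106 , -130 , -154
D3: -24 , -24
The third differences are constant (-24).
-154 − 24 = -178;  -567 − 178 = -745;  -1569 − 745 = -2314

-2314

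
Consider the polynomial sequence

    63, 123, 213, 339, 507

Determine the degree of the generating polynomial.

3

Δ: 60, 90, 126, 168
Δ²: 30, 36, 42
Δ³: 6, 6
The third differences are constant, so the polynomial has degree 3.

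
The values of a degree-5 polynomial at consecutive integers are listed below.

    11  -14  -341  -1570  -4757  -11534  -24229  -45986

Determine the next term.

D1: -25 , -327 , -1229 , -3187 , -6777 , -12695 , -21757
D2: -302 , -902 , -1958 , -3590 , -5918 , -9062
D3: -600 , -1056 , -1632 , -2328 , -3144
D4: -456 , -576 , -696 , -816
D5: -120 , -120 , -120
The fifth differences are constant (-120).
-816 − 120 = -936;  -3144 − 936 = -4080;  -9062 − 4080 = -13142;  -21757 − 13142 = -34899;  -45986 − 34899 = -80885

-80885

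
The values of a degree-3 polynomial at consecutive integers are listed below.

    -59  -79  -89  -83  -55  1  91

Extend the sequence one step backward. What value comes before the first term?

-35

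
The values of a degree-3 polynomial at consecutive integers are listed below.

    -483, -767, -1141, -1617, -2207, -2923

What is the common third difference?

D1: -284, -374, -476, -590, -716
D2: -90, -102, -114, -126
D3: -12, -12, -12

-12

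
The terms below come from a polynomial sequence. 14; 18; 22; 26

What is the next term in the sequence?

30

First differences: 4, 4, 4
Constant first difference = 4, so extend:
26 + 4 = 30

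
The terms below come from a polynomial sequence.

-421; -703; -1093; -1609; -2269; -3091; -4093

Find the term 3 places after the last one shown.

D1: -282  -390  -516  -660  -822  -1002
D2: -108  -126  -144  -162  -180
D3: -18  -18  -18  -18
Constant third difference = -18, so extend:
-180 − 18 = -198;  -1002 − 198 = -1200;  -4093 − 1200 = -5293
-198 − 18 = -216;  -1200 − 216 = -1416;  -5293 − 1416 = -6709
-216 − 18 = -234;  -1416 − 234 = -1650;  -6709 − 1650 = -8359

-8359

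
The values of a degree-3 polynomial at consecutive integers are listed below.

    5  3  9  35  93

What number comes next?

D1: -2, 6, 26, 58
D2: 8, 20, 32
D3: 12, 12
Constant third difference = 12, so extend:
32 + 12 = 44;  58 + 44 = 102;  93 + 102 = 195

195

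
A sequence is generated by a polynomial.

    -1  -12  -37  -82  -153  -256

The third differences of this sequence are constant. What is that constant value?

-6

Δ: -11, -25, -45, -71, -103
Δ²: -14, -20, -26, -32
Δ³: -6, -6, -6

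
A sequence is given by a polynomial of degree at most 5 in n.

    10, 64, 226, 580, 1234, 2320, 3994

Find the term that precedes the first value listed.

4

54, 162, 354, 654, 1086, 1674
108, 192, 300, 432, 588
84, 108, 132, 156
24, 24, 24
The fourth differences are constant at 24.
Work back: 84 − 24 = 60;  108 − 60 = 48;  54 − 48 = 6;  10 − 6 = 4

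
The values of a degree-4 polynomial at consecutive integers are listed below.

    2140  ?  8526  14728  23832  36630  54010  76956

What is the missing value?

4530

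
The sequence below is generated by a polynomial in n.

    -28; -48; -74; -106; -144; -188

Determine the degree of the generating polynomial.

-20, -26, -32, -38, -44
-6, -6, -6, -6
The second differences are constant, so the polynomial has degree 2.

2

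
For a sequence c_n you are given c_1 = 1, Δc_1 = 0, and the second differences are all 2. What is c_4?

7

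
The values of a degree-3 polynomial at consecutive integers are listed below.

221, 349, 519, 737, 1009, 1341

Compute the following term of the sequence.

1739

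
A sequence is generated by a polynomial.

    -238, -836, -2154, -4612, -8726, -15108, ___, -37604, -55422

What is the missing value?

Using the first 6 terms:
-598  -1318  -2458  -4114  -6382
-720  -1140  -1656  -2268
-420  -516  -612
-96  -96
Constant fourth difference = -96.
Extend forward: -612 − 96 = -708;  -2268 − 708 = -2976;  -6382 − 2976 = -9358;  -15108 − 9358 = -24466

-24466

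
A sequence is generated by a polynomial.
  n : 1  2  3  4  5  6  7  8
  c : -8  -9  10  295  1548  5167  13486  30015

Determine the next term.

59680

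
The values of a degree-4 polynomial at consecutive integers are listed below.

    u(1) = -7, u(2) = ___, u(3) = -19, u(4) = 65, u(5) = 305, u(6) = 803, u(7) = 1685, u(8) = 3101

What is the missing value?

Using the last 6 terms:
Δ: 84, 240, 498, 882, 1416
Δ²: 156, 258, 384, 534
Δ³: 102, 126, 150
Δ⁴: 24, 24
Constant fourth difference = 24.
Extend backward: 102 − 24 = 78;  156 − 78 = 78;  84 − 78 = 6;  -19 − 6 = -25

-25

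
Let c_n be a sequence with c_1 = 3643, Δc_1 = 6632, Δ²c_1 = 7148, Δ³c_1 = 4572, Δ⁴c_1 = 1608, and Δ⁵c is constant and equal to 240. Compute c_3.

24055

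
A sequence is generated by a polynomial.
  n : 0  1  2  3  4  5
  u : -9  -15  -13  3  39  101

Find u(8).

D1: -6  2  16  36  62
D2: 8  14  20  26
D3: 6  6  6
The third differences are constant (6).
26 + 6 = 32;  62 + 32 = 94;  101 + 94 = 195
32 + 6 = 38;  94 + 38 = 132;  195 + 132 = 327
38 + 6 = 44;  132 + 44 = 176;  327 + 176 = 503

503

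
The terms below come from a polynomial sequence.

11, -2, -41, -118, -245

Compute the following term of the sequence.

-434

D1: -13  -39  -77  -127
D2: -26  -38  -50
D3: -12  -12
Third differences constant at -12.
-50 − 12 = -62;  -127 − 62 = -189;  -245 − 189 = -434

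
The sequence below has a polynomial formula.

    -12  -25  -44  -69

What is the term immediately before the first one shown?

-5

D1: -13, -19, -25
D2: -6, -6
The second differences are constant at -6.
Work back: -13 + 6 = -7;  -12 + 7 = -5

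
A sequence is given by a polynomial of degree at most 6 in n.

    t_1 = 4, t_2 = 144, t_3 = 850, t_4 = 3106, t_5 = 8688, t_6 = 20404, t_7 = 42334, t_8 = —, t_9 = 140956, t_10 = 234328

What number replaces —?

80070

Using the first 7 terms:
First differences: 140, 706, 2256, 5582, 11716, 21930
Second differences: 566, 1550, 3326, 6134, 10214
Third differences: 984, 1776, 2808, 4080
Fourth differences: 792, 1032, 1272
Fifth differences: 240, 240
Constant fifth difference = 240.
Extend forward: 1272 + 240 = 1512;  4080 + 1512 = 5592;  10214 + 5592 = 15806;  21930 + 15806 = 37736;  42334 + 37736 = 80070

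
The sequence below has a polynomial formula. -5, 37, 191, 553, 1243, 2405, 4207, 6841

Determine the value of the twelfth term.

30377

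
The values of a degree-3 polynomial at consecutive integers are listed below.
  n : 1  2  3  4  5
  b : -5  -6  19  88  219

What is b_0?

D1: -1, 25, 69, 131
D2: 26, 44, 62
D3: 18, 18
The third differences are constant at 18.
Work back: 26 − 18 = 8;  -1 − 8 = -9;  -5 + 9 = 4

4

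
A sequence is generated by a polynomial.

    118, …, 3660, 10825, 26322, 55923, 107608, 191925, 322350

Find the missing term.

903

Using the last 7 terms:
First differences: 7165, 15497, 29601, 51685, 84317, 130425
Second differences: 8332, 14104, 22084, 32632, 46108
Third differences: 5772, 7980, 10548, 13476
Fourth differences: 2208, 2568, 2928
Fifth differences: 360, 360
Constant fifth difference = 360.
Extend backward: 2208 − 360 = 1848;  5772 − 1848 = 3924;  8332 − 3924 = 4408;  7165 − 4408 = 2757;  3660 − 2757 = 903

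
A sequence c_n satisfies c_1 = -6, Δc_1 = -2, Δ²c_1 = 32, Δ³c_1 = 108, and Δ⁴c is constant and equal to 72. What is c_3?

Build the table forward from the leading diagonal:
Fourth differences: 72, 72, 72
Third differences: 108, 180, 252
Second differences: 32, 140, 320
First differences: -2, 30, 170
c: -6, -8, 22

22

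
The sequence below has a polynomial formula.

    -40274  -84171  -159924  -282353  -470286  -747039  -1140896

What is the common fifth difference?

-480

First differences: -43897, -75753, -122429, -187933, -276753, -393857
Second differences: -31856, -46676, -65504, -88820, -117104
Third differences: -14820, -18828, -23316, -28284
Fourth differences: -4008, -4488, -4968
Fifth differences: -480, -480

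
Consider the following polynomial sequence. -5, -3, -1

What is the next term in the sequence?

1

Δ: 2 , 2
First differences constant at 2.
-1 + 2 = 1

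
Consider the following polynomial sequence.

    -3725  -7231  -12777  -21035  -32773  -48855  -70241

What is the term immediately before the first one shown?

Δ: -3506, -5546, -8258, -11738, -16082, -21386
Δ²: -2040, -2712, -3480, -4344, -5304
Δ³: -672, -768, -864, -960
Δ⁴: -96, -96, -96
The fourth differences are constant at -96.
Work back: -672 + 96 = -576;  -2040 + 576 = -1464;  -3506 + 1464 = -2042;  -3725 + 2042 = -1683

-1683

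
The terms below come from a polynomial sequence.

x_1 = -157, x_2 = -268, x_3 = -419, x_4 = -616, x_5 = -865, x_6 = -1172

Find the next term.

-1543

D1: -111  -151  -197  -249  -307
D2: -40  -46  -52  -58
D3: -6  -6  -6
Constant third difference = -6, so extend:
-58 − 6 = -64;  -307 − 64 = -371;  -1172 − 371 = -1543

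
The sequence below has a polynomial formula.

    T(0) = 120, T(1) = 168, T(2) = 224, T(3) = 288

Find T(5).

First differences: 48, 56, 64
Second differences: 8, 8
Constant second difference = 8, so extend:
64 + 8 = 72;  288 + 72 = 360
72 + 8 = 80;  360 + 80 = 440

440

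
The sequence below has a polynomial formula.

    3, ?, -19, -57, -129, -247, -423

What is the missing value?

Using the last 5 terms:
D1: -38, -72, -118, -176
D2: -34, -46, -58
D3: -12, -12
Constant third difference = -12.
Extend backward: -34 + 12 = -22;  -38 + 22 = -16;  -19 + 16 = -3

-3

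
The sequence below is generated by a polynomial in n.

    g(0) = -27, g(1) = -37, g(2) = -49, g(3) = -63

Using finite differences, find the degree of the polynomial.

2

Δ: -10, -12, -14
Δ²: -2, -2
The second differences are constant, so the polynomial has degree 2.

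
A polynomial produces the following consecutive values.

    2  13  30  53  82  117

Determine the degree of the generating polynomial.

2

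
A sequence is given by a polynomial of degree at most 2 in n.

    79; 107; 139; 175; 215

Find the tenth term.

Δ: 28, 32, 36, 40
Δ²: 4, 4, 4
Constant second difference = 4, so extend:
40 + 4 = 44;  215 + 44 = 259
44 + 4 = 48;  259 + 48 = 307
48 + 4 = 52;  307 + 52 = 359
52 + 4 = 56;  359 + 56 = 415
56 + 4 = 60;  415 + 60 = 475

475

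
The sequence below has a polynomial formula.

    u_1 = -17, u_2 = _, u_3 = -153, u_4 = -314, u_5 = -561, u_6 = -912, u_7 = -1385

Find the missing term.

Using the last 5 terms:
-161  -247  -351  -473
-86  -104  -122
-18  -18
Constant third difference = -18.
Extend backward: -86 + 18 = -68;  -161 + 68 = -93;  -153 + 93 = -60

-60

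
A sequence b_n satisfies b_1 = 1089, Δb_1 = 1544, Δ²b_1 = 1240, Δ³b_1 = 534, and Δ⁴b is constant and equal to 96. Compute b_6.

Build the table forward from the leading diagonal:
Δ⁴: 96  96  96  96  96  96
Δ³: 534  630  726  822  918  1014
Δ²: 1240  1774  2404  3130  3952  4870
Δ: 1544  2784  4558  6962  10092  14044
b: 1089  2633  5417  9975  16937  27029

27029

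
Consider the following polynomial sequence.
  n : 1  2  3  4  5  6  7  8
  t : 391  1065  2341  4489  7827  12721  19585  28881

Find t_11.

76701

Δ: 674  1276  2148  3338  4894  6864  9296
Δ²: 602  872  1190  1556  1970  2432
Δ³: 270  318  366  414  462
Δ⁴: 48  48  48  48
Constant fourth difference = 48, so extend:
462 + 48 = 510;  2432 + 510 = 2942;  9296 + 2942 = 12238;  28881 + 12238 = 41119
510 + 48 = 558;  2942 + 558 = 3500;  12238 + 3500 = 15738;  41119 + 15738 = 56857
558 + 48 = 606;  3500 + 606 = 4106;  15738 + 4106 = 19844;  56857 + 19844 = 76701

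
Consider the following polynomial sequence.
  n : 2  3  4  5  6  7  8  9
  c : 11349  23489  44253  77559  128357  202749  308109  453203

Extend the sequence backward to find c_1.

4827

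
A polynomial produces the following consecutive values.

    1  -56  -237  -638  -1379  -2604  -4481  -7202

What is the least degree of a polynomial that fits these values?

Δ: -57, -181, -401, -741, -1225, -1877, -2721
Δ²: -124, -220, -340, -484, -652, -844
Δ³: -96, -120, -144, -168, -192
Δ⁴: -24, -24, -24, -24
The fourth differences are constant, so the polynomial has degree 4.

4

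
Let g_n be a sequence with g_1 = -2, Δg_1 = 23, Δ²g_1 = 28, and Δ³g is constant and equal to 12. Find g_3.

Build the table forward from the leading diagonal:
Δ³: 12, 12, 12
Δ²: 28, 40, 52
Δ: 23, 51, 91
g: -2, 21, 72

72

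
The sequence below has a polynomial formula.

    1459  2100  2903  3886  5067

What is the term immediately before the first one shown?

First differences: 641  803  983  1181
Second differences: 162  180  198
Third differences: 18  18
The third differences are constant at 18.
Work back: 162 − 18 = 144;  641 − 144 = 497;  1459 − 497 = 962

962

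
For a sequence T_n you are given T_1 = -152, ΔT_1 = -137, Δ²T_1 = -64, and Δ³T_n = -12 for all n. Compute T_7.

-2174

Build the table forward from the leading diagonal:
Third differences: -12  -12  -12  -12  -12  -12  -12
Second differences: -64  -76  -88  -100  -112  -124  -136
First differences: -137  -201  -277  -365  -465  -577  -701
T: -152  -289  -490  -767  -1132  -1597  -2174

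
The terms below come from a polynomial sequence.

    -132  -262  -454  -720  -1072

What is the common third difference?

First differences: -130, -192, -266, -352
Second differences: -62, -74, -86
Third differences: -12, -12

-12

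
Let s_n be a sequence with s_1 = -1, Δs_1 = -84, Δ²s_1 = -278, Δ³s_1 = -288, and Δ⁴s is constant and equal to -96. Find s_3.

-447

Build the table forward from the leading diagonal:
Fourth differences: -96  -96  -96
Third differences: -288  -384  -480
Second differences: -278  -566  -950
First differences: -84  -362  -928
s: -1  -85  -447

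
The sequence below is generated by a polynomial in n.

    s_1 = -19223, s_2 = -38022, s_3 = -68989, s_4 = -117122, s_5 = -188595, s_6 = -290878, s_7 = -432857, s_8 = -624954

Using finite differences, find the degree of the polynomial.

D1: -18799, -30967, -48133, -71473, -102283, -141979, -192097
D2: -12168, -17166, -23340, -30810, -39696, -50118
D3: -4998, -6174, -7470, -8886, -10422
D4: -1176, -1296, -1416, -1536
D5: -120, -120, -120
The fifth differences are constant, so the polynomial has degree 5.

5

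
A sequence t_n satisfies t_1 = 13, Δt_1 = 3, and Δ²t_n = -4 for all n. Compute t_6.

Build the table forward from the leading diagonal:
Δ²: -4  -4  -4  -4  -4  -4
Δ: 3  -1  -5  -9  -13  -17
t: 13  16  15  10  1  -12

-12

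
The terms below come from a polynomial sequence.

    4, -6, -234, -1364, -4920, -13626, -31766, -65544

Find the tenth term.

D1: -10  -228  -1130  -3556  -8706  -18140  -33778
D2: -218  -902  -2426  -5150  -9434  -15638
D3: -684  -1524  -2724  -4284  -6204
D4: -840  -1200  -1560  -1920
D5: -360  -360  -360
Fifth differences constant at -360.
-1920 − 360 = -2280;  -6204 − 2280 = -8484;  -15638 − 8484 = -24122;  -33778 − 24122 = -57900;  -65544 − 57900 = -123444
-2280 − 360 = -2640;  -8484 − 2640 = -11124;  -24122 − 11124 = -35246;  -57900 − 35246 = -93146;  -123444 − 93146 = -216590

-216590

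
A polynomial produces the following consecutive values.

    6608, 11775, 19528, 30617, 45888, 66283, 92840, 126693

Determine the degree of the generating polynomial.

First differences: 5167, 7753, 11089, 15271, 20395, 26557, 33853
Second differences: 2586, 3336, 4182, 5124, 6162, 7296
Third differences: 750, 846, 942, 1038, 1134
Fourth differences: 96, 96, 96, 96
The fourth differences are constant, so the polynomial has degree 4.

4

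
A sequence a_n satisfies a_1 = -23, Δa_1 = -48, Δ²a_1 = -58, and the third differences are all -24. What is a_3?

-177

Build the table forward from the leading diagonal:
D3: -24  -24  -24
D2: -58  -82  -106
D1: -48  -106  -188
a: -23  -71  -177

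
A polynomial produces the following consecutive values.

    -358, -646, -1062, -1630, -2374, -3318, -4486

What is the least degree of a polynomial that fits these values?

3

First differences: -288, -416, -568, -744, -944, -1168
Second differences: -128, -152, -176, -200, -224
Third differences: -24, -24, -24, -24
The third differences are constant, so the polynomial has degree 3.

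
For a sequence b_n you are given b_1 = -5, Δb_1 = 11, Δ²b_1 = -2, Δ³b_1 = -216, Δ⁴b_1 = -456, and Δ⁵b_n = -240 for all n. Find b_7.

Build the table forward from the leading diagonal:
Fifth differences: -240, -240, -240, -240, -240, -240, -240
Fourth differences: -456, -696, -936, -1176, -1416, -1656, -1896
Third differences: -216, -672, -1368, -2304, -3480, -4896, -6552
Second differences: -2, -218, -890, -2258, -4562, -8042, -12938
First differences: 11, 9, -209, -1099, -3357, -7919, -15961
b: -5, 6, 15, -194, -1293, -4650, -12569

-12569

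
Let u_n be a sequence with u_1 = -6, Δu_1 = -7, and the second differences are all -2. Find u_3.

Build the table forward from the leading diagonal:
Δ²: -2  -2  -2
Δ: -7  -9  -11
u: -6  -13  -22

-22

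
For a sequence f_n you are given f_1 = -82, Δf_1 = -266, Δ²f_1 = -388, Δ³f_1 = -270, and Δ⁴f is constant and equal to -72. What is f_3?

Build the table forward from the leading diagonal:
D4: -72, -72, -72
D3: -270, -342, -414
D2: -388, -658, -1000
D1: -266, -654, -1312
f: -82, -348, -1002

-1002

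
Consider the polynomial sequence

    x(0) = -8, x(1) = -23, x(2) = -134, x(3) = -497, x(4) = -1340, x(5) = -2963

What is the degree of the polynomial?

First differences: -15, -111, -363, -843, -1623
Second differences: -96, -252, -480, -780
Third differences: -156, -228, -300
Fourth differences: -72, -72
The fourth differences are constant, so the polynomial has degree 4.

4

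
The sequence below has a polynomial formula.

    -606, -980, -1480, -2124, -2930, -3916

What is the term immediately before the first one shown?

-374, -500, -644, -806, -986
-126, -144, -162, -180
-18, -18, -18
The third differences are constant at -18.
Work back: -126 + 18 = -108;  -374 + 108 = -266;  -606 + 266 = -340

-340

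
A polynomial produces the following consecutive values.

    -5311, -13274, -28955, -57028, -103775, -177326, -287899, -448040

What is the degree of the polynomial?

5

Δ: -7963, -15681, -28073, -46747, -73551, -110573, -160141
Δ²: -7718, -12392, -18674, -26804, -37022, -49568
Δ³: -4674, -6282, -8130, -10218, -12546
Δ⁴: -1608, -1848, -2088, -2328
Δ⁵: -240, -240, -240
The fifth differences are constant, so the polynomial has degree 5.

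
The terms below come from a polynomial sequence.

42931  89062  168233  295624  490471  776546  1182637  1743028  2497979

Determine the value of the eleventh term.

46131, 79171, 127391, 194847, 286075, 406091, 560391, 754951
33040, 48220, 67456, 91228, 120016, 154300, 194560
15180, 19236, 23772, 28788, 34284, 40260
4056, 4536, 5016, 5496, 5976
480, 480, 480, 480
The fifth differences are constant (480).
5976 + 480 = 6456;  40260 + 6456 = 46716;  194560 + 46716 = 241276;  754951 + 241276 = 996227;  2497979 + 996227 = 3494206
6456 + 480 = 6936;  46716 + 6936 = 53652;  241276 + 53652 = 294928;  996227 + 294928 = 1291155;  3494206 + 1291155 = 4785361

4785361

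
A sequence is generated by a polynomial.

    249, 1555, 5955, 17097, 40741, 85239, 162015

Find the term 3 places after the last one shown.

Δ: 1306 , 4400 , 11142 , 23644 , 44498 , 76776
Δ²: 3094 , 6742 , 12502 , 20854 , 32278
Δ³: 3648 , 5760 , 8352 , 11424
Δ⁴: 2112 , 2592 , 3072
Δ⁵: 480 , 480
Constant fifth difference = 480, so extend:
3072 + 480 = 3552;  11424 + 3552 = 14976;  32278 + 14976 = 47254;  76776 + 47254 = 124030;  162015 + 124030 = 286045
3552 + 480 = 4032;  14976 + 4032 = 19008;  47254 + 19008 = 66262;  124030 + 66262 = 190292;  286045 + 190292 = 476337
4032 + 480 = 4512;  19008 + 4512 = 23520;  66262 + 23520 = 89782;  190292 + 89782 = 280074;  476337 + 280074 = 756411

756411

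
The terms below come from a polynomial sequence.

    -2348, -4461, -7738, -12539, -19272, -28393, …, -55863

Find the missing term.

-40406

Using the first 6 terms:
Δ: -2113  -3277  -4801  -6733  -9121
Δ²: -1164  -1524  -1932  -2388
Δ³: -360  -408  -456
Δ⁴: -48  -48
Constant fourth difference = -48.
Extend forward: -456 − 48 = -504;  -2388 − 504 = -2892;  -9121 − 2892 = -12013;  -28393 − 12013 = -40406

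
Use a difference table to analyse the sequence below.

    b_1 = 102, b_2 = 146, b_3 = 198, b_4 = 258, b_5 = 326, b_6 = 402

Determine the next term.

D1: 44, 52, 60, 68, 76
D2: 8, 8, 8, 8
Second differences constant at 8.
76 + 8 = 84;  402 + 84 = 486

486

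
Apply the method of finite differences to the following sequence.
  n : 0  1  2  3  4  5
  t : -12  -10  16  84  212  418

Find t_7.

D1: 2 , 26 , 68 , 128 , 206
D2: 24 , 42 , 60 , 78
D3: 18 , 18 , 18
The third differences are constant (18).
78 + 18 = 96;  206 + 96 = 302;  418 + 302 = 720
96 + 18 = 114;  302 + 114 = 416;  720 + 416 = 1136

1136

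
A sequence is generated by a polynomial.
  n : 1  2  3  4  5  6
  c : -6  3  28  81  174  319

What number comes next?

528

First differences: 9  25  53  93  145
Second differences: 16  28  40  52
Third differences: 12  12  12
The third differences are constant (12).
52 + 12 = 64;  145 + 64 = 209;  319 + 209 = 528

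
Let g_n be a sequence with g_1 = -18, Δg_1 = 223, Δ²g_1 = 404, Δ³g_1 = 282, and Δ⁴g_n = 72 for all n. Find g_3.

832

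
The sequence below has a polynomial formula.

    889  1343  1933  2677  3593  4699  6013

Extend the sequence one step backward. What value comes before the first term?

553

First differences: 454  590  744  916  1106  1314
Second differences: 136  154  172  190  208
Third differences: 18  18  18  18
The third differences are constant at 18.
Work back: 136 − 18 = 118;  454 − 118 = 336;  889 − 336 = 553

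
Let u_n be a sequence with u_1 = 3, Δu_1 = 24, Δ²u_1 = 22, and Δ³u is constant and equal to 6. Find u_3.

73

Build the table forward from the leading diagonal:
D3: 6  6  6
D2: 22  28  34
D1: 24  46  74
u: 3  27  73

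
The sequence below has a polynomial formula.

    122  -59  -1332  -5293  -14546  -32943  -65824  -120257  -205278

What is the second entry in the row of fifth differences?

-240

D1: -181, -1273, -3961, -9253, -18397, -32881, -54433, -85021
D2: -1092, -2688, -5292, -9144, -14484, -21552, -30588
D3: -1596, -2604, -3852, -5340, -7068, -9036
D4: -1008, -1248, -1488, -1728, -1968
D5: -240, -240, -240, -240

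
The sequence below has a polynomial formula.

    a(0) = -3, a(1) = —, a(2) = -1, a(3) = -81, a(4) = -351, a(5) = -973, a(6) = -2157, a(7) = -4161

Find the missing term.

Using the last 6 terms:
Δ: -80  -270  -622  -1184  -2004
Δ²: -190  -352  -562  -820
Δ³: -162  -210  -258
Δ⁴: -48  -48
Constant fourth difference = -48.
Extend backward: -162 + 48 = -114;  -190 + 114 = -76;  -80 + 76 = -4;  -1 + 4 = 3

3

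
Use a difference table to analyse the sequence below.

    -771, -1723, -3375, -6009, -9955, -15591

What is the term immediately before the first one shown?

-285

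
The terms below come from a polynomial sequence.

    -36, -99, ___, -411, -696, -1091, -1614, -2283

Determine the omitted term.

Using the last 5 terms:
First differences: -285  -395  -523  -669
Second differences: -110  -128  -146
Third differences: -18  -18
Constant third difference = -18.
Extend backward: -110 + 18 = -92;  -285 + 92 = -193;  -411 + 193 = -218

-218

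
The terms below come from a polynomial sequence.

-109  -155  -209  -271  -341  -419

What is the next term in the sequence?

Δ: -46  -54  -62  -70  -78
Δ²: -8  -8  -8  -8
The second differences are constant (-8).
-78 − 8 = -86;  -419 − 86 = -505

-505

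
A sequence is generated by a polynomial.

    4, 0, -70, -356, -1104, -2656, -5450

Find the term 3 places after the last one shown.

-27104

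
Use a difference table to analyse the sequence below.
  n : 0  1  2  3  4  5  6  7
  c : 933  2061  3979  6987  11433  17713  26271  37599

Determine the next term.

First differences: 1128 , 1918 , 3008 , 4446 , 6280 , 8558 , 11328
Second differences: 790 , 1090 , 1438 , 1834 , 2278 , 2770
Third differences: 300 , 348 , 396 , 444 , 492
Fourth differences: 48 , 48 , 48 , 48
Constant fourth difference = 48, so extend:
492 + 48 = 540;  2770 + 540 = 3310;  11328 + 3310 = 14638;  37599 + 14638 = 52237

52237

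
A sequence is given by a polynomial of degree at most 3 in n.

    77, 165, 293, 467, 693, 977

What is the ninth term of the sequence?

2237

First differences: 88 , 128 , 174 , 226 , 284
Second differences: 40 , 46 , 52 , 58
Third differences: 6 , 6 , 6
Constant third difference = 6, so extend:
58 + 6 = 64;  284 + 64 = 348;  977 + 348 = 1325
64 + 6 = 70;  348 + 70 = 418;  1325 + 418 = 1743
70 + 6 = 76;  418 + 76 = 494;  1743 + 494 = 2237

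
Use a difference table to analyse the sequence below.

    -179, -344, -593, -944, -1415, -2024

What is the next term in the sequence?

-2789

First differences: -165 , -249 , -351 , -471 , -609
Second differences: -84 , -102 , -120 , -138
Third differences: -18 , -18 , -18
Third differences constant at -18.
-138 − 18 = -156;  -609 − 156 = -765;  -2024 − 765 = -2789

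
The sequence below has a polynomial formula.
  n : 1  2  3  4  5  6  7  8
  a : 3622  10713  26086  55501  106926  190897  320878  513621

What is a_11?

7091 , 15373 , 29415 , 51425 , 83971 , 129981 , 192743
8282 , 14042 , 22010 , 32546 , 46010 , 62762
5760 , 7968 , 10536 , 13464 , 16752
2208 , 2568 , 2928 , 3288
360 , 360 , 360
Constant fifth difference = 360, so extend:
3288 + 360 = 3648;  16752 + 3648 = 20400;  62762 + 20400 = 83162;  192743 + 83162 = 275905;  513621 + 275905 = 789526
3648 + 360 = 4008;  20400 + 4008 = 24408;  83162 + 24408 = 107570;  275905 + 107570 = 383475;  789526 + 383475 = 1173001
4008 + 360 = 4368;  24408 + 4368 = 28776;  107570 + 28776 = 136346;  383475 + 136346 = 519821;  1173001 + 519821 = 1692822

1692822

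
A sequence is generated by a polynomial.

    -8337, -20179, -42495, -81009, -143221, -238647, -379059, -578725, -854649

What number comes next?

-1226811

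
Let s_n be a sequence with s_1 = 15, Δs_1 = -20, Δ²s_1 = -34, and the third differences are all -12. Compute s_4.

Build the table forward from the leading diagonal:
Δ³: -12, -12, -12, -12
Δ²: -34, -46, -58, -70
Δ: -20, -54, -100, -158
s: 15, -5, -59, -159

-159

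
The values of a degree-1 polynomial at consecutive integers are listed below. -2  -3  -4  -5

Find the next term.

-6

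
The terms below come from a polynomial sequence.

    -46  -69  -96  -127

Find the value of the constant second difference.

-4

Δ: -23, -27, -31
Δ²: -4, -4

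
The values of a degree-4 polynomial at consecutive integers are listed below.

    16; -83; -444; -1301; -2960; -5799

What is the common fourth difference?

-72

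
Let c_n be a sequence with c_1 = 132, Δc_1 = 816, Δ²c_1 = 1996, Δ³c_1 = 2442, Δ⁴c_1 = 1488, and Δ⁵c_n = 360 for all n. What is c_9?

323620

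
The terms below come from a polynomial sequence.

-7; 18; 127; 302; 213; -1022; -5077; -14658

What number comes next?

D1: 25, 109, 175, -89, -1235, -4055, -9581
D2: 84, 66, -264, -1146, -2820, -5526
D3: -18, -330, -882, -1674, -2706
D4: -312, -552, -792, -1032
D5: -240, -240, -240
Fifth differences constant at -240.
-1032 − 240 = -1272;  -2706 − 1272 = -3978;  -5526 − 3978 = -9504;  -9581 − 9504 = -19085;  -14658 − 19085 = -33743

-33743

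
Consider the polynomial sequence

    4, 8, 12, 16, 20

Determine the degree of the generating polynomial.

1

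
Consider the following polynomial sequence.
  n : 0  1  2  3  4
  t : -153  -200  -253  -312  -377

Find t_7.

-608

D1: -47, -53, -59, -65
D2: -6, -6, -6
Second differences constant at -6.
-65 − 6 = -71;  -377 − 71 = -448
-71 − 6 = -77;  -448 − 77 = -525
-77 − 6 = -83;  -525 − 83 = -608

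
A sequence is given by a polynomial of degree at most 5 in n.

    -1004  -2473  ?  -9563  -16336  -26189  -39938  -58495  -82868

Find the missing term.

Using the last 6 terms:
D1: -6773  -9853  -13749  -18557  -24373
D2: -3080  -3896  -4808  -5816
D3: -816  -912  -1008
D4: -96  -96
Constant fourth difference = -96.
Extend backward: -816 + 96 = -720;  -3080 + 720 = -2360;  -6773 + 2360 = -4413;  -9563 + 4413 = -5150

-5150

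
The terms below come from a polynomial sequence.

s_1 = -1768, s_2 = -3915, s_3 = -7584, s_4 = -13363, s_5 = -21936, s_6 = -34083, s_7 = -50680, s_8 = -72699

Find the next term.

D1: -2147  -3669  -5779  -8573  -12147  -16597  -22019
D2: -1522  -2110  -2794  -3574  -4450  -5422
D3: -588  -684  -780  -876  -972
D4: -96  -96  -96  -96
The fourth differences are constant (-96).
-972 − 96 = -1068;  -5422 − 1068 = -6490;  -22019 − 6490 = -28509;  -72699 − 28509 = -101208

-101208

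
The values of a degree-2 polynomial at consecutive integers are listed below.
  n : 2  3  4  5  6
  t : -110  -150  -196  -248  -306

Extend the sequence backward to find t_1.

-76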